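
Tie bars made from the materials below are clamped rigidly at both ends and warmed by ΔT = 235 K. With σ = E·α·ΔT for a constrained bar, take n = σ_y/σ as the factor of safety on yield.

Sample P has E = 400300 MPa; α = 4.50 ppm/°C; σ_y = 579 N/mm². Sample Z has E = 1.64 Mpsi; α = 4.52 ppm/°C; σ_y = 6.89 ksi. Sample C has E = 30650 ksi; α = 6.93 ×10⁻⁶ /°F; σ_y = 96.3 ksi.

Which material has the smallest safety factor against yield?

Per material, after unit conversion:
  sample P: E = 400.3, α = 4.50, σ_y = 579.0 → σ = 423 MPa, n = 1.37
  sample Z: E = 11.31, α = 4.52, σ_y = 47.50 → σ = 12.0 MPa, n = 3.96
  sample C: E = 211.3, α = 12.5, σ_y = 664.0 → σ = 619 MPa, n = 1.07
The minimum is sample C at n = 1.07.

sample C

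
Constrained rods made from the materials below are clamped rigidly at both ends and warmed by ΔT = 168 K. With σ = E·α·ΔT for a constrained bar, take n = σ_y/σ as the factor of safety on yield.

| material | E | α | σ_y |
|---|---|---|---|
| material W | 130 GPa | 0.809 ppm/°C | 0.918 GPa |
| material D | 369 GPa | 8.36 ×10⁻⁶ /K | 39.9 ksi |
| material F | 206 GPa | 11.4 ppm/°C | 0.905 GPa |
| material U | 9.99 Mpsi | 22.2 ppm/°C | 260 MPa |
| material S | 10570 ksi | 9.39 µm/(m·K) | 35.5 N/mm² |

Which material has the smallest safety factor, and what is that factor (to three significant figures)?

material S, n = 0.309

Converting E to GPa, α to ×10⁻⁶/K, σ_y to MPa, then σ and n for each:
  material W: E = 130.0, α = 0.809, σ_y = 918.0 → σ = 17.7 MPa, n = 52.0
  material D: E = 369.0, α = 8.36, σ_y = 275.1 → σ = 518 MPa, n = 0.531
  material F: E = 206.0, α = 11.4, σ_y = 905.0 → σ = 395 MPa, n = 2.29
  material U: E = 68.88, α = 22.2, σ_y = 260.0 → σ = 257 MPa, n = 1.01
  material S: E = 72.88, α = 9.39, σ_y = 35.50 → σ = 115 MPa, n = 0.309
Material S has the lowest safety factor, n = 0.309.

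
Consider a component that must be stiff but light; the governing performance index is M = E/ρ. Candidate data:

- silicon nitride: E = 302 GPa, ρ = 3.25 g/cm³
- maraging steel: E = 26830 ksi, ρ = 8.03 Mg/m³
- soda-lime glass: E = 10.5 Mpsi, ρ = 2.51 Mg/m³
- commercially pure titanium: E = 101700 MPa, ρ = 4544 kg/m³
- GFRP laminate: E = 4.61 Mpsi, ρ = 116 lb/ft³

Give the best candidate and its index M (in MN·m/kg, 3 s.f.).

Putting every candidate on a common basis:
  silicon nitride: E = 302.0 GPa, ρ = 3250 kg/m³
  maraging steel: E = 185.0 GPa, ρ = 8030 kg/m³
  soda-lime glass: E = 72.39 GPa, ρ = 2510 kg/m³
  commercially pure titanium: E = 101.7 GPa, ρ = 4544 kg/m³
  GFRP laminate: E = 31.78 GPa, ρ = 1858 kg/m³
  silicon nitride: M = 92.9 MN·m/kg
  soda-lime glass: M = 28.8 MN·m/kg
  maraging steel: M = 23.0 MN·m/kg
  commercially pure titanium: M = 22.4 MN·m/kg
  GFRP laminate: M = 17.1 MN·m/kg
Silicon nitride ranks first.

silicon nitride, M = 92.9 MN·m/kg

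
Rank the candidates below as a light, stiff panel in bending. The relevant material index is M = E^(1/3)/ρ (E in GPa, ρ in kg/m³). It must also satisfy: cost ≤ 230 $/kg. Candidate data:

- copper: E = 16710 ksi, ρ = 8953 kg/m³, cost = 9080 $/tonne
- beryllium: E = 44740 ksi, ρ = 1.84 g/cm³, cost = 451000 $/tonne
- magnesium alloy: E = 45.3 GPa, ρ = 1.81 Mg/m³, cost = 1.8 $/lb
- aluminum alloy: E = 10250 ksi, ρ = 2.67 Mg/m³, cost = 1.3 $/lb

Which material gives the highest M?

Screen on constraints: cost ≤ 230 $/kg. Survivors: copper, magnesium alloy, aluminum alloy.
In SI units:
  copper: E = 115.2 GPa, ρ = 8953 kg/m³
  magnesium alloy: E = 45.30 GPa, ρ = 1810 kg/m³
  aluminum alloy: E = 70.67 GPa, ρ = 2670 kg/m³
  magnesium alloy: M = 1.97×10⁻³
  aluminum alloy: M = 1.55×10⁻³
  copper: M = 0.543×10⁻³
Magnesium alloy has the largest M.

magnesium alloy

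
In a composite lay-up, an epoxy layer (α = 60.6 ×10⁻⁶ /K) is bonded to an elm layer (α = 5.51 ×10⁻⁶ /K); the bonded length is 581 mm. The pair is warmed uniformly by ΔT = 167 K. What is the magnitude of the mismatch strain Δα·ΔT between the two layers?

9.20×10⁻³

Δα = |60.6 − 5.51|×10⁻⁶/K = 55.1×10⁻⁶/K.
Mismatch strain = Δα·ΔT = 55.1×10⁻⁶ × 167.0 = 9.20×10⁻³.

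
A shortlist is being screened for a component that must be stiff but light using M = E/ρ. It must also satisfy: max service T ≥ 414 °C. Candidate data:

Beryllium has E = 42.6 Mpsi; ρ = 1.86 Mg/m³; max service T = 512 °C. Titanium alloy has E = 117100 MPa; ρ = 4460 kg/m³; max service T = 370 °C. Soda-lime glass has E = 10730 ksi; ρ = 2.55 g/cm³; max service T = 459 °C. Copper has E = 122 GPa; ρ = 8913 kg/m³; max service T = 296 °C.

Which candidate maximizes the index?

Screen on constraints: max service T ≥ 414 °C. Survivors: beryllium, soda-lime glass.
After converting to SI:
  beryllium: E = 293.7 GPa, ρ = 1860 kg/m³
  soda-lime glass: E = 73.98 GPa, ρ = 2550 kg/m³
  beryllium: M = 158 MN·m/kg
  soda-lime glass: M = 29.0 MN·m/kg
Beryllium has the largest M.

beryllium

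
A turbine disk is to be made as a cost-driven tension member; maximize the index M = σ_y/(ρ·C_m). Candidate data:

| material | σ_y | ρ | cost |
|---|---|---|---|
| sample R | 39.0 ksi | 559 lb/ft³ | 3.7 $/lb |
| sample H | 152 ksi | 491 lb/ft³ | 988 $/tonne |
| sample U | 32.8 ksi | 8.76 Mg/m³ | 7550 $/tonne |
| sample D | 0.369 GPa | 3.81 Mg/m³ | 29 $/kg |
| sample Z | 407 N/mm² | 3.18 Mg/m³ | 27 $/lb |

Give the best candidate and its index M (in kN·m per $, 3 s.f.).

sample H, M = 135 kN·m per $

Putting every candidate on a common basis:
  sample R: σ_y = 268.9 MPa, ρ = 8954 kg/m³, cost = 8.157 $/kg
  sample H: σ_y = 1048 MPa, ρ = 7865 kg/m³, cost = 0.9880 $/kg
  sample U: σ_y = 226.1 MPa, ρ = 8760 kg/m³, cost = 7.550 $/kg
  sample D: σ_y = 369.0 MPa, ρ = 3810 kg/m³, cost = 29.00 $/kg
  sample Z: σ_y = 407.0 MPa, ρ = 3180 kg/m³, cost = 59.52 $/kg
  sample H: M = 135 kN·m per $
  sample R: M = 3.68 kN·m per $
  sample U: M = 3.42 kN·m per $
  sample D: M = 3.34 kN·m per $
  sample Z: M = 2.15 kN·m per $
Sample H has the largest M.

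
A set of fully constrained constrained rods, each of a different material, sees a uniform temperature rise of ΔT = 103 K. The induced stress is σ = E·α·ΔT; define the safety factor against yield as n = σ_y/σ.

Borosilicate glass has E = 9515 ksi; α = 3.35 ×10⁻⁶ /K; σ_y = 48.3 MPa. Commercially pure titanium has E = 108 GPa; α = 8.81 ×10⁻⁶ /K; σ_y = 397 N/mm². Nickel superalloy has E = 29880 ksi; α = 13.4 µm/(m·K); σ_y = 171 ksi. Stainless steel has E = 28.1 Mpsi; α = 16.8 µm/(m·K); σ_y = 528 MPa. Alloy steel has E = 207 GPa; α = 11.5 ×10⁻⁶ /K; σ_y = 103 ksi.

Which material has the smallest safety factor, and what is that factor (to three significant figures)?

stainless steel, n = 1.57

Per material, after unit conversion:
  borosilicate glass: E = 65.60, α = 3.35, σ_y = 48.30 → σ = 22.6 MPa, n = 2.13
  commercially pure titanium: E = 108.0, α = 8.81, σ_y = 397.0 → σ = 98.0 MPa, n = 4.05
  nickel superalloy: E = 206.0, α = 13.4, σ_y = 1179 → σ = 284 MPa, n = 4.15
  stainless steel: E = 193.7, α = 16.8, σ_y = 528.0 → σ = 335 MPa, n = 1.57
  alloy steel: E = 207.0, α = 11.5, σ_y = 710.2 → σ = 245 MPa, n = 2.90
Smallest n: stainless steel with n = 1.57.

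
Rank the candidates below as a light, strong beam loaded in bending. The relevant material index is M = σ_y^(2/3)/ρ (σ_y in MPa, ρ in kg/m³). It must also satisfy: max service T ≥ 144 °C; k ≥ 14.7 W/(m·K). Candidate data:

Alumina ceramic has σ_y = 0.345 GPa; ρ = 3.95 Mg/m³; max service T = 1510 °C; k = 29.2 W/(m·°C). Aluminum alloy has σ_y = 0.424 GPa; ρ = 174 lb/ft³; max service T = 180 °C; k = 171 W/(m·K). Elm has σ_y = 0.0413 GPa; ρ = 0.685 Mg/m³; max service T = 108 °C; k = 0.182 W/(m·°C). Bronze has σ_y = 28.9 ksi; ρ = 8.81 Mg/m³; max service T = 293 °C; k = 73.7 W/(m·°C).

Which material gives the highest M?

Screen on constraints: max service T ≥ 144 °C; k ≥ 14.7 W/(m·K). Survivors: alumina ceramic, aluminum alloy, bronze.
Convert each candidate to consistent units, then evaluate M:
  alumina ceramic: σ_y = 345.0 MPa, ρ = 3950 kg/m³
  aluminum alloy: σ_y = 424.0 MPa, ρ = 2787 kg/m³
  bronze: σ_y = 199.3 MPa, ρ = 8810 kg/m³
  aluminum alloy: M = 20.2×10⁻³
  alumina ceramic: M = 12.5×10⁻³
  bronze: M = 3.87×10⁻³
Aluminum alloy has the largest M.

aluminum alloy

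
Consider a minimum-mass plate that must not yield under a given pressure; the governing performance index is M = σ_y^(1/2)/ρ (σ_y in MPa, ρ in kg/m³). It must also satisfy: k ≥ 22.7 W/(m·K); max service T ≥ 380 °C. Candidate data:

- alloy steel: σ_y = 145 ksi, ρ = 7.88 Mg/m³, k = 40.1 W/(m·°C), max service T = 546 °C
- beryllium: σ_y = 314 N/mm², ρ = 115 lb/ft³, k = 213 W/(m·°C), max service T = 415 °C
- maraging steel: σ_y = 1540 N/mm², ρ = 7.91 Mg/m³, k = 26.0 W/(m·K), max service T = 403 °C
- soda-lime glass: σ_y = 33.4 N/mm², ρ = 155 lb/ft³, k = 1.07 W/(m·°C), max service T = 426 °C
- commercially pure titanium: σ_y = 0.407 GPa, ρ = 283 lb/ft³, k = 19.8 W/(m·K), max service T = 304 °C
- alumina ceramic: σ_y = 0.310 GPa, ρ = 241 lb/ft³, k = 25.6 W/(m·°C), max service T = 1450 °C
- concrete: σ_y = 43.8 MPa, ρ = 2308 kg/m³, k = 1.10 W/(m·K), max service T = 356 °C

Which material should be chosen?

beryllium

Screen on constraints: k ≥ 22.7 W/(m·K); max service T ≥ 380 °C. Survivors: alloy steel, beryllium, maraging steel, alumina ceramic.
Convert each candidate to consistent units, then evaluate M:
  alloy steel: σ_y = 999.7 MPa, ρ = 7880 kg/m³
  beryllium: σ_y = 314.0 MPa, ρ = 1842 kg/m³
  maraging steel: σ_y = 1540 MPa, ρ = 7910 kg/m³
  alumina ceramic: σ_y = 310.0 MPa, ρ = 3860 kg/m³
  beryllium: M = 9.62×10⁻³
  maraging steel: M = 4.96×10⁻³
  alumina ceramic: M = 4.56×10⁻³
  alloy steel: M = 4.01×10⁻³
Beryllium ranks first.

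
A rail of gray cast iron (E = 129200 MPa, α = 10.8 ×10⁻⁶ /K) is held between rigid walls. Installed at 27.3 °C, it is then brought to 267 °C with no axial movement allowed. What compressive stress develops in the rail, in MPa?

334 MPa

E = 129200 MPa = 129.2 GPa.
ΔT = 239.7 K. Constrained thermal stress σ = E·α·ΔT = 129.2×10³ MPa × 10.8×10⁻⁶ × 239.7 = 334 MPa (compressive).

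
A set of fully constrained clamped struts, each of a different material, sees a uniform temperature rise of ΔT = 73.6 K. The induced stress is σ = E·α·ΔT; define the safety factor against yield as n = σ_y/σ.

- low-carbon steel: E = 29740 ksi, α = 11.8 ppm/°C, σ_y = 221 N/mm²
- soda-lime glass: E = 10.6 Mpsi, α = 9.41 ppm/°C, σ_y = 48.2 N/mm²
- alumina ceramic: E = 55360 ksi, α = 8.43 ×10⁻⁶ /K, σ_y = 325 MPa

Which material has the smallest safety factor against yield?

soda-lime glass

With everything in SI (GPa, ×10⁻⁶/K, MPa):
  low-carbon steel: E = 205.1, α = 11.8, σ_y = 221.0 → σ = 178 MPa, n = 1.24
  soda-lime glass: E = 73.08, α = 9.41, σ_y = 48.20 → σ = 50.6 MPa, n = 0.952
  alumina ceramic: E = 381.7, α = 8.43, σ_y = 325.0 → σ = 237 MPa, n = 1.37
Smallest n: soda-lime glass with n = 0.952.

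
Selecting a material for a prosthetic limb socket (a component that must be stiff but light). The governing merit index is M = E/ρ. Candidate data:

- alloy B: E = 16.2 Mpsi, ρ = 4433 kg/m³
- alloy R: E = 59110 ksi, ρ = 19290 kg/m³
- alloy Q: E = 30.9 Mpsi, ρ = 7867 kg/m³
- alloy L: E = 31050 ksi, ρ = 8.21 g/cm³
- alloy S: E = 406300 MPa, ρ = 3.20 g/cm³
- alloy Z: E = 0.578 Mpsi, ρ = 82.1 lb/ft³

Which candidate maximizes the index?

alloy S

Normalizing units and computing the index:
  alloy B: E = 111.7 GPa, ρ = 4433 kg/m³
  alloy R: E = 407.5 GPa, ρ = 19290 kg/m³
  alloy Q: E = 213.0 GPa, ρ = 7867 kg/m³
  alloy L: E = 214.1 GPa, ρ = 8210 kg/m³
  alloy S: E = 406.3 GPa, ρ = 3200 kg/m³
  alloy Z: E = 3.985 GPa, ρ = 1315 kg/m³
  alloy S: M = 127 MN·m/kg
  alloy Q: M = 27.1 MN·m/kg
  alloy L: M = 26.1 MN·m/kg
  alloy B: M = 25.2 MN·m/kg
  alloy R: M = 21.1 MN·m/kg
  alloy Z: M = 3.03 MN·m/kg
Alloy S has the largest M.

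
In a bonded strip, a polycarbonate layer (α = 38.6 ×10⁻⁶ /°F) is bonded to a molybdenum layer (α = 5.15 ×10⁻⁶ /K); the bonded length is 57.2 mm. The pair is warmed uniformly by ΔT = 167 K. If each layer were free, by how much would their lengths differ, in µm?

615 µm

polycarbonate: α = 38.6×10⁻⁶/°F × 9/5 = 69.5×10⁻⁶/K.
Δα = |69.5 − 5.15|×10⁻⁶/K = 64.3×10⁻⁶/K.
ΔL_mismatch = Δα·L·ΔT = 64.3×10⁻⁶ × 57.2 mm × 167.0 K = 615 µm.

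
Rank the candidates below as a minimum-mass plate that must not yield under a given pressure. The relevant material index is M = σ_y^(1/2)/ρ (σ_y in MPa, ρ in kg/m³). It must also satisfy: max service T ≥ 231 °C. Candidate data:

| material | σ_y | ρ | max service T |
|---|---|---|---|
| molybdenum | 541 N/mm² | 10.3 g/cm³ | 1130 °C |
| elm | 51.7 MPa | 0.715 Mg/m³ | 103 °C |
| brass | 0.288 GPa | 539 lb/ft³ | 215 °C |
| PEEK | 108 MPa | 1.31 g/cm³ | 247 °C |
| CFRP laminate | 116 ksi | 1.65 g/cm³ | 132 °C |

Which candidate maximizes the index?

PEEK

Screen on constraints: max service T ≥ 231 °C. Survivors: molybdenum, PEEK.
Convert each candidate to consistent units, then evaluate M:
  molybdenum: σ_y = 541.0 MPa, ρ = 10300 kg/m³
  PEEK: σ_y = 108.0 MPa, ρ = 1310 kg/m³
  PEEK: M = 7.93×10⁻³
  molybdenum: M = 2.26×10⁻³
PEEK has the largest M.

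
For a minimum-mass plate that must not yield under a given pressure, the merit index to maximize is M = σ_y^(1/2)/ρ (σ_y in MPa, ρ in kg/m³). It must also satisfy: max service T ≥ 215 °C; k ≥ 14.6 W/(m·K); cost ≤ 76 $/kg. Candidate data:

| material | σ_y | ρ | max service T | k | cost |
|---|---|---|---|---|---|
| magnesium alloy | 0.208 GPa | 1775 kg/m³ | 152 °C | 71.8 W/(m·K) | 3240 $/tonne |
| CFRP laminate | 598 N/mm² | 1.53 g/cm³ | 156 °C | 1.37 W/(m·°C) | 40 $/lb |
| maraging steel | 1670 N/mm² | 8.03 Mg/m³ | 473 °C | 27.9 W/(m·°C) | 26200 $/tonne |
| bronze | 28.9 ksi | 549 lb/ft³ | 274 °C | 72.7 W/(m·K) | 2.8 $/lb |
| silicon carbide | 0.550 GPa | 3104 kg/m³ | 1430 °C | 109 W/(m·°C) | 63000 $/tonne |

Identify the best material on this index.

Screen on constraints: max service T ≥ 215 °C; k ≥ 14.6 W/(m·K); cost ≤ 76 $/kg. Survivors: maraging steel, bronze, silicon carbide.
After converting to SI:
  maraging steel: σ_y = 1670 MPa, ρ = 8030 kg/m³
  bronze: σ_y = 199.3 MPa, ρ = 8794 kg/m³
  silicon carbide: σ_y = 550.0 MPa, ρ = 3104 kg/m³
  silicon carbide: M = 7.56×10⁻³
  maraging steel: M = 5.09×10⁻³
  bronze: M = 1.61×10⁻³
Silicon carbide has the largest M.

silicon carbide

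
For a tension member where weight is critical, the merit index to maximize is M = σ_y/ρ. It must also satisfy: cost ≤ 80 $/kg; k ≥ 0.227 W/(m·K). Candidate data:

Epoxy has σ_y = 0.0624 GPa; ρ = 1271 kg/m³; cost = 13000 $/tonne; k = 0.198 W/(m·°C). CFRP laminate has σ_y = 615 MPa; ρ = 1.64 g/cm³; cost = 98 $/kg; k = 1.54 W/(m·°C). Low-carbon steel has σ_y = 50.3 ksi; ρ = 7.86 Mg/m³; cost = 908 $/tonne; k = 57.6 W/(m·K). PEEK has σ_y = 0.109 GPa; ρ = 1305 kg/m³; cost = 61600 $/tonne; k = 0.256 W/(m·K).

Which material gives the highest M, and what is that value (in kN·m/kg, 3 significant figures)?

Screen on constraints: cost ≤ 80 $/kg; k ≥ 0.227 W/(m·K). Survivors: low-carbon steel, PEEK.
Putting every candidate on a common basis:
  low-carbon steel: σ_y = 346.8 MPa, ρ = 7860 kg/m³
  PEEK: σ_y = 109.0 MPa, ρ = 1305 kg/m³
  PEEK: M = 83.5 kN·m/kg
  low-carbon steel: M = 44.1 kN·m/kg
PEEK has the largest M.

PEEK, M = 83.5 kN·m/kg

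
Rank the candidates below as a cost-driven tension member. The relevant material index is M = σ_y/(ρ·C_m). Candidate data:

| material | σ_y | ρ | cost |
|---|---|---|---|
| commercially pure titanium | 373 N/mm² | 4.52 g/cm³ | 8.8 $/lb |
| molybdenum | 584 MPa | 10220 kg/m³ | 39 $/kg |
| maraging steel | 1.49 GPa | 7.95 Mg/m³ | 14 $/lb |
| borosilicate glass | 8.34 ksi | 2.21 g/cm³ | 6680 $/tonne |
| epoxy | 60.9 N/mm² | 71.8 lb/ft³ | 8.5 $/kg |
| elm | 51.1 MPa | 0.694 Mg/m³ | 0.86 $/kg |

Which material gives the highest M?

Putting every candidate on a common basis:
  commercially pure titanium: σ_y = 373.0 MPa, ρ = 4520 kg/m³, cost = 19.40 $/kg
  molybdenum: σ_y = 584.0 MPa, ρ = 10220 kg/m³, cost = 39.00 $/kg
  maraging steel: σ_y = 1490 MPa, ρ = 7950 kg/m³, cost = 30.86 $/kg
  borosilicate glass: σ_y = 57.50 MPa, ρ = 2210 kg/m³, cost = 6.680 $/kg
  epoxy: σ_y = 60.90 MPa, ρ = 1150 kg/m³, cost = 8.500 $/kg
  elm: σ_y = 51.10 MPa, ρ = 694.0 kg/m³, cost = 0.8600 $/kg
  elm: M = 85.6 kN·m per $
  epoxy: M = 6.23 kN·m per $
  maraging steel: M = 6.07 kN·m per $
  commercially pure titanium: M = 4.25 kN·m per $
  borosilicate glass: M = 3.90 kN·m per $
  molybdenum: M = 1.47 kN·m per $
The maximum is for elm.

elm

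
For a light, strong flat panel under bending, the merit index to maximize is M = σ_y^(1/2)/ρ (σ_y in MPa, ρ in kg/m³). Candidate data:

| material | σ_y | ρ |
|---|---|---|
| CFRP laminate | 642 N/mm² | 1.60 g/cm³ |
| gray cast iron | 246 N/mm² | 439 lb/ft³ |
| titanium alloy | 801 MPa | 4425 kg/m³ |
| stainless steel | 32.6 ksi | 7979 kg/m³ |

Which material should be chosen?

Normalizing units and computing the index:
  CFRP laminate: σ_y = 642.0 MPa, ρ = 1600 kg/m³
  gray cast iron: σ_y = 246.0 MPa, ρ = 7032 kg/m³
  titanium alloy: σ_y = 801.0 MPa, ρ = 4425 kg/m³
  stainless steel: σ_y = 224.8 MPa, ρ = 7979 kg/m³
  CFRP laminate: M = 15.8×10⁻³
  titanium alloy: M = 6.40×10⁻³
  gray cast iron: M = 2.23×10⁻³
  stainless steel: M = 1.88×10⁻³
Highest index: CFRP laminate.

CFRP laminate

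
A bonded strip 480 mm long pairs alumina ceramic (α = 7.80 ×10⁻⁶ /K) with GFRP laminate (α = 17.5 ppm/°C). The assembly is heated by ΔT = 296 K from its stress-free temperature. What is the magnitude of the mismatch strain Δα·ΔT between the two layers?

2.87×10⁻³

Δα = |7.80 − 17.5|×10⁻⁶/K = 9.70×10⁻⁶/K.
Mismatch strain = Δα·ΔT = 9.70×10⁻⁶ × 296.0 = 2.87×10⁻³.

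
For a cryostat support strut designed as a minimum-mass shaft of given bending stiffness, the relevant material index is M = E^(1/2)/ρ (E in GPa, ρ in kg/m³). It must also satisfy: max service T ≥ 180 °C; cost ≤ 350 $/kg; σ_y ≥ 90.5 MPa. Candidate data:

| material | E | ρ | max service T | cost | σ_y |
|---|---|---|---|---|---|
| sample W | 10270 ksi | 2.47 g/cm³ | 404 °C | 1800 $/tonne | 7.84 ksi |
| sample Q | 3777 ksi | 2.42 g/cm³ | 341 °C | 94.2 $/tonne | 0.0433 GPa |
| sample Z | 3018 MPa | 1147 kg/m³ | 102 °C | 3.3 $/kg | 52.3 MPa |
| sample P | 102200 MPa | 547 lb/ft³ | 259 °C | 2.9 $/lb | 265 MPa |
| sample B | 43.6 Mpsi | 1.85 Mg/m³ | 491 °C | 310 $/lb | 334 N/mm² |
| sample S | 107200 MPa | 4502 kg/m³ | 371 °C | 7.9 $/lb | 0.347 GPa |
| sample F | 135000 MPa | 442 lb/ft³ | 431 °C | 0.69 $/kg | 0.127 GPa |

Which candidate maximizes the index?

sample S

Screen on constraints: max service T ≥ 180 °C; cost ≤ 350 $/kg; σ_y ≥ 90.5 MPa. Survivors: sample P, sample S, sample F.
In SI units:
  sample P: E = 102.2 GPa, ρ = 8762 kg/m³
  sample S: E = 107.2 GPa, ρ = 4502 kg/m³
  sample F: E = 135.0 GPa, ρ = 7080 kg/m³
  sample S: M = 2.30×10⁻³
  sample F: M = 1.64×10⁻³
  sample P: M = 1.15×10⁻³
Sample S ranks first.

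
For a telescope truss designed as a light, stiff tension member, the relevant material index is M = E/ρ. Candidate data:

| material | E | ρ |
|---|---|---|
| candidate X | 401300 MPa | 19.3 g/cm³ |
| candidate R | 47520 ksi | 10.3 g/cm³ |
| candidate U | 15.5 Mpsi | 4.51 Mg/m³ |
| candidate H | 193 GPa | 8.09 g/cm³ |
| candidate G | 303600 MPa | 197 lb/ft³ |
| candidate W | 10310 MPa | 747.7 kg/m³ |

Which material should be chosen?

Putting every candidate on a common basis:
  candidate X: E = 401.3 GPa, ρ = 19300 kg/m³
  candidate R: E = 327.6 GPa, ρ = 10300 kg/m³
  candidate U: E = 106.9 GPa, ρ = 4510 kg/m³
  candidate H: E = 193.0 GPa, ρ = 8090 kg/m³
  candidate G: E = 303.6 GPa, ρ = 3156 kg/m³
  candidate W: E = 10.31 GPa, ρ = 747.7 kg/m³
  candidate G: M = 96.2 MN·m/kg
  candidate R: M = 31.8 MN·m/kg
  candidate H: M = 23.9 MN·m/kg
  candidate U: M = 23.7 MN·m/kg
  candidate X: M = 20.8 MN·m/kg
  candidate W: M = 13.8 MN·m/kg
The maximum is for candidate G.

candidate G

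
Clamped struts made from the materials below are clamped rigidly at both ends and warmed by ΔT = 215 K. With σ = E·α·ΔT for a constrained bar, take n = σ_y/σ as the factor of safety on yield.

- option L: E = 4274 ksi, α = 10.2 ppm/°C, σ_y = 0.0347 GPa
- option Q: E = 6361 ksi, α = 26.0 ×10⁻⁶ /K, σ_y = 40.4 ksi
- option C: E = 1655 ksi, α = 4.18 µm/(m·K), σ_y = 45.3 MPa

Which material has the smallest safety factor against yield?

option L

Converting E to GPa, α to ×10⁻⁶/K, σ_y to MPa, then σ and n for each:
  option L: E = 29.47, α = 10.2, σ_y = 34.70 → σ = 64.6 MPa, n = 0.537
  option Q: E = 43.86, α = 26.0, σ_y = 278.5 → σ = 245 MPa, n = 1.14
  option C: E = 11.41, α = 4.18, σ_y = 45.30 → σ = 10.3 MPa, n = 4.42
Smallest n: option L with n = 0.537.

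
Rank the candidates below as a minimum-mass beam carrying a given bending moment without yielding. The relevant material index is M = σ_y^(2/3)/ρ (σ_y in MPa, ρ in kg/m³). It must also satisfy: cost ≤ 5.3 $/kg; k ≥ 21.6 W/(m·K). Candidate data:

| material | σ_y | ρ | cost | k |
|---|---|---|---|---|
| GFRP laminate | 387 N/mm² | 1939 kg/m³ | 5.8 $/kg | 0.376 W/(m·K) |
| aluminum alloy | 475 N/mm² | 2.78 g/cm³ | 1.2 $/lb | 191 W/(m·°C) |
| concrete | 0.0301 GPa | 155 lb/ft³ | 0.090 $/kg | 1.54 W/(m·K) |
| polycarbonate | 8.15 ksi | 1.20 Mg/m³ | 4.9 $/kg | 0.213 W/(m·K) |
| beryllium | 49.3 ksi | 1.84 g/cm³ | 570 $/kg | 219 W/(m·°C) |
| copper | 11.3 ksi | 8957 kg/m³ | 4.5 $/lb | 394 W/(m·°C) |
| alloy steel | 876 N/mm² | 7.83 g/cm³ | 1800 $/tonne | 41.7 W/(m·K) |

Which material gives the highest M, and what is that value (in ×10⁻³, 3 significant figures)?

aluminum alloy, M = 21.9×10⁻³

Screen on constraints: cost ≤ 5.3 $/kg; k ≥ 21.6 W/(m·K). Survivors: aluminum alloy, alloy steel.
Putting every candidate on a common basis:
  aluminum alloy: σ_y = 475.0 MPa, ρ = 2780 kg/m³
  alloy steel: σ_y = 876.0 MPa, ρ = 7830 kg/m³
  aluminum alloy: M = 21.9×10⁻³
  alloy steel: M = 11.7×10⁻³
Highest index: aluminum alloy.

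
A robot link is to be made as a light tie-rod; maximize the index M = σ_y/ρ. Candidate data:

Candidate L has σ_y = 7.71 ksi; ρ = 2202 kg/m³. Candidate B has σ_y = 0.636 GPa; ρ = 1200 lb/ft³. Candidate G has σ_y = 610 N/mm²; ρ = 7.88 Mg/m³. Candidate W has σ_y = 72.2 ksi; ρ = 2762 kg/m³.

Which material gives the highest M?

candidate W

Convert each candidate to consistent units, then evaluate M:
  candidate L: σ_y = 53.16 MPa, ρ = 2202 kg/m³
  candidate B: σ_y = 636.0 MPa, ρ = 19220 kg/m³
  candidate G: σ_y = 610.0 MPa, ρ = 7880 kg/m³
  candidate W: σ_y = 497.8 MPa, ρ = 2762 kg/m³
  candidate W: M = 180 kN·m/kg
  candidate G: M = 77.4 kN·m/kg
  candidate B: M = 33.1 kN·m/kg
  candidate L: M = 24.1 kN·m/kg
Candidate W has the largest M.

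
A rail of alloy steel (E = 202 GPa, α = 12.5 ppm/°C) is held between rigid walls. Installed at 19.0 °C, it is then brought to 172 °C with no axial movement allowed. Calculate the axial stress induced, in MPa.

386 MPa

ΔT = 153.0 K. Constrained thermal stress σ = E·α·ΔT = 202.0×10³ MPa × 12.5×10⁻⁶ × 153.0 = 386 MPa (compressive).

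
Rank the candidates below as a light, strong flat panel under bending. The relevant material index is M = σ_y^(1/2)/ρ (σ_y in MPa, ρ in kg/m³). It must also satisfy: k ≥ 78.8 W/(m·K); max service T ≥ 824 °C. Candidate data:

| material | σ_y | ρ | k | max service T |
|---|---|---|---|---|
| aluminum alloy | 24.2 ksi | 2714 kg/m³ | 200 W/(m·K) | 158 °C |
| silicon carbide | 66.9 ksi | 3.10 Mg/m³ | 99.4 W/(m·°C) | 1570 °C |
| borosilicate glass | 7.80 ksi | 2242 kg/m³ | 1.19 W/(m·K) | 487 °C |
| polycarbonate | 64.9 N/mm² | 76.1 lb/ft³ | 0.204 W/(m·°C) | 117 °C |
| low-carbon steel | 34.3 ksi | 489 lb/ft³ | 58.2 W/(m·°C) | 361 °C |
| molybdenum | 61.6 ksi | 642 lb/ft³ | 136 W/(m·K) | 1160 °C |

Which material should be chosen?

silicon carbide

Screen on constraints: k ≥ 78.8 W/(m·K); max service T ≥ 824 °C. Survivors: silicon carbide, molybdenum.
Putting every candidate on a common basis:
  silicon carbide: σ_y = 461.3 MPa, ρ = 3100 kg/m³
  molybdenum: σ_y = 424.7 MPa, ρ = 10280 kg/m³
  silicon carbide: M = 6.93×10⁻³
  molybdenum: M = 2.00×10⁻³
The maximum is for silicon carbide.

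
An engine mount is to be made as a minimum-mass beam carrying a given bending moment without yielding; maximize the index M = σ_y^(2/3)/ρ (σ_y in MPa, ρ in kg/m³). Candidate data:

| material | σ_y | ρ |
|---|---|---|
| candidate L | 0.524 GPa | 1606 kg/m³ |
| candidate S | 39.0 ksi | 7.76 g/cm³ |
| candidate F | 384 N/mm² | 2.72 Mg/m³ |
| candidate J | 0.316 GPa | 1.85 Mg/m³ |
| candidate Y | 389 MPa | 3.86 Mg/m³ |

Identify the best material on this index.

candidate L

Convert each candidate to consistent units, then evaluate M:
  candidate L: σ_y = 524.0 MPa, ρ = 1606 kg/m³
  candidate S: σ_y = 268.9 MPa, ρ = 7760 kg/m³
  candidate F: σ_y = 384.0 MPa, ρ = 2720 kg/m³
  candidate J: σ_y = 316.0 MPa, ρ = 1850 kg/m³
  candidate Y: σ_y = 389.0 MPa, ρ = 3860 kg/m³
  candidate L: M = 40.5×10⁻³
  candidate J: M = 25.1×10⁻³
  candidate F: M = 19.4×10⁻³
  candidate Y: M = 13.8×10⁻³
  candidate S: M = 5.37×10⁻³
Candidate L has the largest M.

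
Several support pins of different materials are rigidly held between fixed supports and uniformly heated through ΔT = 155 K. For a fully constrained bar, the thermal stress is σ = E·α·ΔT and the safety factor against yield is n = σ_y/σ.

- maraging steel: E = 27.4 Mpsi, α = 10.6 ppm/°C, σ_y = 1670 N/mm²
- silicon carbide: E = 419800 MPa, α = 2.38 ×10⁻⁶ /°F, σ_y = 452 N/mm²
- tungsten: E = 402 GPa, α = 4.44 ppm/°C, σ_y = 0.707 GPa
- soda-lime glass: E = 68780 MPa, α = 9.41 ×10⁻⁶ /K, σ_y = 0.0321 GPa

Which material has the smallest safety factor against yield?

soda-lime glass

With everything in SI (GPa, ×10⁻⁶/K, MPa):
  maraging steel: E = 188.9, α = 10.6, σ_y = 1670 → σ = 310 MPa, n = 5.38
  silicon carbide: E = 419.8, α = 4.28, σ_y = 452.0 → σ = 279 MPa, n = 1.62
  tungsten: E = 402.0, α = 4.44, σ_y = 707.0 → σ = 277 MPa, n = 2.56
  soda-lime glass: E = 68.78, α = 9.41, σ_y = 32.10 → σ = 100 MPa, n = 0.320
Soda-lime glass has the lowest safety factor, n = 0.320.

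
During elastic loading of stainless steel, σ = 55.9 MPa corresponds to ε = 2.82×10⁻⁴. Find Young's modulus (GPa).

198 GPa

E = σ/ε = 55.9 MPa / 2.82×10⁻⁴ = 198200 MPa = 198 GPa.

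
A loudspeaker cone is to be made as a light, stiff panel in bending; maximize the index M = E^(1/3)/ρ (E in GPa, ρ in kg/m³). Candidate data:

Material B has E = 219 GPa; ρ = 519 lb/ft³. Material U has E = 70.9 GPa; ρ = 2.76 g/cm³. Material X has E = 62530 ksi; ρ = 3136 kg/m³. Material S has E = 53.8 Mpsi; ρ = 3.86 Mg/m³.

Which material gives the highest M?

material X

In SI units:
  material B: E = 219.0 GPa, ρ = 8314 kg/m³
  material U: E = 70.90 GPa, ρ = 2760 kg/m³
  material X: E = 431.1 GPa, ρ = 3136 kg/m³
  material S: E = 370.9 GPa, ρ = 3860 kg/m³
  material X: M = 2.41×10⁻³
  material S: M = 1.86×10⁻³
  material U: M = 1.50×10⁻³
  material B: M = 0.725×10⁻³
Highest index: material X.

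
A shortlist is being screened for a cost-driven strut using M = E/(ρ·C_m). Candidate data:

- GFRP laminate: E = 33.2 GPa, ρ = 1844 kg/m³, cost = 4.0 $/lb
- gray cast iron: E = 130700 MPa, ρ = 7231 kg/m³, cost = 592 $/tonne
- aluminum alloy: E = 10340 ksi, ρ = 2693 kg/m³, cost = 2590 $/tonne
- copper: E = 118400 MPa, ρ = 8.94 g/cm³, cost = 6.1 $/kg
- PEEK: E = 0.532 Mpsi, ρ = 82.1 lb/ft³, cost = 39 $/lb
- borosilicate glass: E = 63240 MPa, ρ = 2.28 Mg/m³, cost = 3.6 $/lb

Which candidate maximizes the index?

Putting every candidate on a common basis:
  GFRP laminate: E = 33.20 GPa, ρ = 1844 kg/m³, cost = 8.818 $/kg
  gray cast iron: E = 130.7 GPa, ρ = 7231 kg/m³, cost = 0.5920 $/kg
  aluminum alloy: E = 71.29 GPa, ρ = 2693 kg/m³, cost = 2.590 $/kg
  copper: E = 118.4 GPa, ρ = 8940 kg/m³, cost = 6.100 $/kg
  PEEK: E = 3.668 GPa, ρ = 1315 kg/m³, cost = 85.98 $/kg
  borosilicate glass: E = 63.24 GPa, ρ = 2280 kg/m³, cost = 7.937 $/kg
  gray cast iron: M = 30.5 MN·m per $
  aluminum alloy: M = 10.2 MN·m per $
  borosilicate glass: M = 3.49 MN·m per $
  copper: M = 2.17 MN·m per $
  GFRP laminate: M = 2.04 MN·m per $
  PEEK: M = 0.0324 MN·m per $
Highest index: gray cast iron.

gray cast iron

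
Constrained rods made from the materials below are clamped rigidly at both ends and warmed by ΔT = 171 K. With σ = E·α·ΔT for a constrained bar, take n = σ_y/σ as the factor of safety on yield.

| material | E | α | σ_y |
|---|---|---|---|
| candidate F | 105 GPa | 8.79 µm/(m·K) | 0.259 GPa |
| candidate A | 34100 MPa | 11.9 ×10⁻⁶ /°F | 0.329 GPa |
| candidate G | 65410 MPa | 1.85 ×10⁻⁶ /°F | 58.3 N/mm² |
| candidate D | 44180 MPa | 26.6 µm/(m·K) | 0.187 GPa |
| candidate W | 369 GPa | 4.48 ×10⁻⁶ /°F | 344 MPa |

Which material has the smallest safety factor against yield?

With everything in SI (GPa, ×10⁻⁶/K, MPa):
  candidate F: E = 105.0, α = 8.79, σ_y = 259.0 → σ = 158 MPa, n = 1.64
  candidate A: E = 34.10, α = 21.4, σ_y = 329.0 → σ = 125 MPa, n = 2.63
  candidate G: E = 65.41, α = 3.33, σ_y = 58.30 → σ = 37.2 MPa, n = 1.57
  candidate D: E = 44.18, α = 26.6, σ_y = 187.0 → σ = 201 MPa, n = 0.931
  candidate W: E = 369.0, α = 8.06, σ_y = 344.0 → σ = 509 MPa, n = 0.676
Candidate W has the lowest safety factor, n = 0.676.

candidate W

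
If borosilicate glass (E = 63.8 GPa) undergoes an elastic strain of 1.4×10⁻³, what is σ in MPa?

89.3 MPa

σ = E·ε = 63800 MPa × 1.4×10⁻³ = 89.3 MPa.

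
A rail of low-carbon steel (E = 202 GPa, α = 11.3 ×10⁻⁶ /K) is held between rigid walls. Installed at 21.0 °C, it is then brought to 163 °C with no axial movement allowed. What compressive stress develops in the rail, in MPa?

ΔT = 142.0 K. Constrained thermal stress σ = E·α·ΔT = 202.0×10³ MPa × 11.3×10⁻⁶ × 142.0 = 324 MPa (compressive).

324 MPa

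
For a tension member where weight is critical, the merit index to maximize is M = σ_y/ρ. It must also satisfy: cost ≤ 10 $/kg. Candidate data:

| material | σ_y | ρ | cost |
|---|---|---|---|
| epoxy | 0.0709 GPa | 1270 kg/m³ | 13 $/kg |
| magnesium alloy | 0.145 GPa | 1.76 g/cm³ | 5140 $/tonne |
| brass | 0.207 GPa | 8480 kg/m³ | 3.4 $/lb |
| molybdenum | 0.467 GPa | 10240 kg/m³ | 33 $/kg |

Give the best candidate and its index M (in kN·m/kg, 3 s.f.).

Screen on constraints: cost ≤ 10 $/kg. Survivors: magnesium alloy, brass.
Convert each candidate to consistent units, then evaluate M:
  magnesium alloy: σ_y = 145.0 MPa, ρ = 1760 kg/m³
  brass: σ_y = 207.0 MPa, ρ = 8480 kg/m³
  magnesium alloy: M = 82.4 kN·m/kg
  brass: M = 24.4 kN·m/kg
Highest index: magnesium alloy.

magnesium alloy, M = 82.4 kN·m/kg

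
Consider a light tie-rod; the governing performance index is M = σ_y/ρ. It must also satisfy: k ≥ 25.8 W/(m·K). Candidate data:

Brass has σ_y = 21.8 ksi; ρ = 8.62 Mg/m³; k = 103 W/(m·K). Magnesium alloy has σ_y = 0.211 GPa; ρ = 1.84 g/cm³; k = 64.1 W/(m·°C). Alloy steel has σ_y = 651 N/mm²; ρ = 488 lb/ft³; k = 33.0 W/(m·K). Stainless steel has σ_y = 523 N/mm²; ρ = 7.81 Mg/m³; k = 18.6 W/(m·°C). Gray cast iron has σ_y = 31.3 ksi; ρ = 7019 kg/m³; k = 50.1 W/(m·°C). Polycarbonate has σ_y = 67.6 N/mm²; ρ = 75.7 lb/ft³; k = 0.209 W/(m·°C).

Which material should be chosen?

Screen on constraints: k ≥ 25.8 W/(m·K). Survivors: brass, magnesium alloy, alloy steel, gray cast iron.
Normalizing units and computing the index:
  brass: σ_y = 150.3 MPa, ρ = 8620 kg/m³
  magnesium alloy: σ_y = 211.0 MPa, ρ = 1840 kg/m³
  alloy steel: σ_y = 651.0 MPa, ρ = 7817 kg/m³
  gray cast iron: σ_y = 215.8 MPa, ρ = 7019 kg/m³
  magnesium alloy: M = 115 kN·m/kg
  alloy steel: M = 83.3 kN·m/kg
  gray cast iron: M = 30.7 kN·m/kg
  brass: M = 17.4 kN·m/kg
Magnesium alloy has the largest M.

magnesium alloy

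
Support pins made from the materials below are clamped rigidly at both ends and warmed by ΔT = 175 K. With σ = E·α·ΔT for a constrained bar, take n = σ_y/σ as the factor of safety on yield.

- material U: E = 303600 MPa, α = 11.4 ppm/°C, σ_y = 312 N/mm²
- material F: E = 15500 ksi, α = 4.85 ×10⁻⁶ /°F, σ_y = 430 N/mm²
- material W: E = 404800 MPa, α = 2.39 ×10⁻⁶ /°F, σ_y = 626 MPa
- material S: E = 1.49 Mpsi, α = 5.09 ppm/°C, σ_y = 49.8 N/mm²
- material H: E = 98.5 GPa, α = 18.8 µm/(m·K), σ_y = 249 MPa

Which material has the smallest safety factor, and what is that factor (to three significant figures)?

Converting E to GPa, α to ×10⁻⁶/K, σ_y to MPa, then σ and n for each:
  material U: E = 303.6, α = 11.4, σ_y = 312.0 → σ = 606 MPa, n = 0.515
  material F: E = 106.9, α = 8.73, σ_y = 430.0 → σ = 163 MPa, n = 2.63
  material W: E = 404.8, α = 4.30, σ_y = 626.0 → σ = 305 MPa, n = 2.05
  material S: E = 10.27, α = 5.09, σ_y = 49.80 → σ = 9.15 MPa, n = 5.44
  material H: E = 98.50, α = 18.8, σ_y = 249.0 → σ = 324 MPa, n = 0.768
Material U has the lowest safety factor, n = 0.515.

material U, n = 0.515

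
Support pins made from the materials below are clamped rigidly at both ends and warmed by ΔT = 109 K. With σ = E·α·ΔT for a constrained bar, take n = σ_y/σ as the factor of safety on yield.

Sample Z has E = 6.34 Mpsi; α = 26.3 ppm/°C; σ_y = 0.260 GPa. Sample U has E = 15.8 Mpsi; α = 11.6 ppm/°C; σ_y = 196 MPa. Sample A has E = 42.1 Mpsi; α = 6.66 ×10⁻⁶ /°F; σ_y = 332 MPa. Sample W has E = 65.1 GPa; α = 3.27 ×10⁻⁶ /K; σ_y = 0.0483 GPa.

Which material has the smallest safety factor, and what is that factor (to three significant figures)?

Per material, after unit conversion:
  sample Z: E = 43.71, α = 26.3, σ_y = 260.0 → σ = 125 MPa, n = 2.07
  sample U: E = 108.9, α = 11.6, σ_y = 196.0 → σ = 138 MPa, n = 1.42
  sample A: E = 290.3, α = 12.0, σ_y = 332.0 → σ = 379 MPa, n = 0.875
  sample W: E = 65.10, α = 3.27, σ_y = 48.30 → σ = 23.2 MPa, n = 2.08
Sample A has the lowest safety factor, n = 0.875.

sample A, n = 0.875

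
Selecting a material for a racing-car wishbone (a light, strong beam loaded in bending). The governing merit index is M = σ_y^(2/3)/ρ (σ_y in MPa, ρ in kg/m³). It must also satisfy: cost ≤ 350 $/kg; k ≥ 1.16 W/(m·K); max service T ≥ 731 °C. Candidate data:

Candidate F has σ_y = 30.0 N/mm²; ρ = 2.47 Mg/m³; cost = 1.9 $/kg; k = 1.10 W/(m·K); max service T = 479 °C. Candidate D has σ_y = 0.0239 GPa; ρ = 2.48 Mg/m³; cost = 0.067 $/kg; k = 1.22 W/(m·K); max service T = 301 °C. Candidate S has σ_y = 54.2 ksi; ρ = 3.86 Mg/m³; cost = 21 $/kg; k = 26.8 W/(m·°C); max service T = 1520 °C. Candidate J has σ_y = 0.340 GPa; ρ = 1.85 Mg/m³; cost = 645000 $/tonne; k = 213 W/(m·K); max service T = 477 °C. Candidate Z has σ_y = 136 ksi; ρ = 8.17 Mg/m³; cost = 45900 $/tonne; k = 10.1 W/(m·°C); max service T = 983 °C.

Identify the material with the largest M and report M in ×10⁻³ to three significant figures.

candidate S, M = 13.4×10⁻³

Screen on constraints: cost ≤ 350 $/kg; k ≥ 1.16 W/(m·K); max service T ≥ 731 °C. Survivors: candidate S, candidate Z.
Putting every candidate on a common basis:
  candidate S: σ_y = 373.7 MPa, ρ = 3860 kg/m³
  candidate Z: σ_y = 937.7 MPa, ρ = 8170 kg/m³
  candidate S: M = 13.4×10⁻³
  candidate Z: M = 11.7×10⁻³
The maximum is for candidate S.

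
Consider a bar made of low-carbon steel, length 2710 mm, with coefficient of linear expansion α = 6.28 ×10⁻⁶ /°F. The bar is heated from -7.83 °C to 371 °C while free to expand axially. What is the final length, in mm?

2721.6 mm

Convert α: 6.28×10⁻⁶/°F × (9/5) = 11.3×10⁻⁶/K.
ΔT = 371 − (-7.83) = 378.8 K.
ΔL = α·L₀·ΔT = 11.3×10⁻⁶ × 2710 mm × 378.8 K = 11.6 mm.
L = L₀ + ΔL = 2710 + 11.6 = 2721.6 mm.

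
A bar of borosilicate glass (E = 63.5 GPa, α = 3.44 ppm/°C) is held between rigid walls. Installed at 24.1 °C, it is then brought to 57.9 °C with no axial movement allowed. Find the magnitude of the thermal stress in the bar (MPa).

7.38 MPa

ΔT = 33.80 K. Constrained thermal stress σ = E·α·ΔT = 63.50×10³ MPa × 3.44×10⁻⁶ × 33.80 = 7.38 MPa (compressive).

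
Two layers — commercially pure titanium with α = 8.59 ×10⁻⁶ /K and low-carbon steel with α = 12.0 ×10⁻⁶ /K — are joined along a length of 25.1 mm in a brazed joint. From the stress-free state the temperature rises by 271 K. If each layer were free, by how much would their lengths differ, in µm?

Δα = |8.59 − 12.0|×10⁻⁶/K = 3.41×10⁻⁶/K.
ΔL_mismatch = Δα·L·ΔT = 3.41×10⁻⁶ × 25.1 mm × 271.0 K = 23.2 µm.

23.2 µm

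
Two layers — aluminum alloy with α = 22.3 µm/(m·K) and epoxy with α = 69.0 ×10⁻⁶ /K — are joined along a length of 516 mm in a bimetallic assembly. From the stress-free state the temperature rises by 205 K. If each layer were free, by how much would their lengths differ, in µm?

4940 µm

Δα = |22.3 − 69.0|×10⁻⁶/K = 46.7×10⁻⁶/K.
ΔL_mismatch = Δα·L·ΔT = 46.7×10⁻⁶ × 516.0 mm × 205.0 K = 4940 µm.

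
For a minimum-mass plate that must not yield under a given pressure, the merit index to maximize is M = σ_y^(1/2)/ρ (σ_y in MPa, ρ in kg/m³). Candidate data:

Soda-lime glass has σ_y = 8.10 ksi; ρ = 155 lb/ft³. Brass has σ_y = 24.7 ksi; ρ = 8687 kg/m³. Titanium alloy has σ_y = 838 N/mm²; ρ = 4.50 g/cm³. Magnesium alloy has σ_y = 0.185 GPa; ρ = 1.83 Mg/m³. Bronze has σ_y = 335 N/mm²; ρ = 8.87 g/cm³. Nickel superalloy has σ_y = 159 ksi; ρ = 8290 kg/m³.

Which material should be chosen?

magnesium alloy

In SI units:
  soda-lime glass: σ_y = 55.85 MPa, ρ = 2483 kg/m³
  brass: σ_y = 170.3 MPa, ρ = 8687 kg/m³
  titanium alloy: σ_y = 838.0 MPa, ρ = 4500 kg/m³
  magnesium alloy: σ_y = 185.0 MPa, ρ = 1830 kg/m³
  bronze: σ_y = 335.0 MPa, ρ = 8870 kg/m³
  nickel superalloy: σ_y = 1096 MPa, ρ = 8290 kg/m³
  magnesium alloy: M = 7.43×10⁻³
  titanium alloy: M = 6.43×10⁻³
  nickel superalloy: M = 3.99×10⁻³
  soda-lime glass: M = 3.01×10⁻³
  bronze: M = 2.06×10⁻³
  brass: M = 1.50×10⁻³
Magnesium alloy has the largest M.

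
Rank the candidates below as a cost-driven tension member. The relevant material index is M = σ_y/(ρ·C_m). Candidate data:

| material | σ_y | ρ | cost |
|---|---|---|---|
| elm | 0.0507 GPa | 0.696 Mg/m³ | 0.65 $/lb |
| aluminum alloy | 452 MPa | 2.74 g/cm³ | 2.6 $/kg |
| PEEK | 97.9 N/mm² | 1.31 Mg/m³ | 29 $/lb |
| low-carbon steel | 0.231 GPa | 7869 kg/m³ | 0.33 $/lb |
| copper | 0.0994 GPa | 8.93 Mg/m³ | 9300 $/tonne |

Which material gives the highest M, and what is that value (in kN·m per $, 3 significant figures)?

In SI units:
  elm: σ_y = 50.70 MPa, ρ = 696.0 kg/m³, cost = 1.433 $/kg
  aluminum alloy: σ_y = 452.0 MPa, ρ = 2740 kg/m³, cost = 2.600 $/kg
  PEEK: σ_y = 97.90 MPa, ρ = 1310 kg/m³, cost = 63.93 $/kg
  low-carbon steel: σ_y = 231.0 MPa, ρ = 7869 kg/m³, cost = 0.7275 $/kg
  copper: σ_y = 99.40 MPa, ρ = 8930 kg/m³, cost = 9.300 $/kg
  aluminum alloy: M = 63.4 kN·m per $
  elm: M = 50.8 kN·m per $
  low-carbon steel: M = 40.4 kN·m per $
  copper: M = 1.20 kN·m per $
  PEEK: M = 1.17 kN·m per $
Highest index: aluminum alloy.

aluminum alloy, M = 63.4 kN·m per $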